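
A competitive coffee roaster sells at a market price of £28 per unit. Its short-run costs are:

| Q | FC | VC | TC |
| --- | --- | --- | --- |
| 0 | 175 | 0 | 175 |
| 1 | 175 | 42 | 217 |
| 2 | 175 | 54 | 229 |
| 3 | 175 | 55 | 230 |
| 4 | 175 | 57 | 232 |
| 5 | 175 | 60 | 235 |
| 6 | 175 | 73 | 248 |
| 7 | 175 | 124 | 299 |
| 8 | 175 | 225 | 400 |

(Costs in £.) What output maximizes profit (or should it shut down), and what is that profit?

Tabulate TR − TC: Q=0: -175; Q=1: -189; Q=2: -173; Q=3: -146; Q=4: -120; Q=5: -95; Q=6: -80; Q=7: -103; Q=8: -176.
Profit is maximized at Q = 6. AVC there is 73/6 = £12.17 ≤ P, so producing beats shutting down (which would give -£175).

Q = 6; profit = -£80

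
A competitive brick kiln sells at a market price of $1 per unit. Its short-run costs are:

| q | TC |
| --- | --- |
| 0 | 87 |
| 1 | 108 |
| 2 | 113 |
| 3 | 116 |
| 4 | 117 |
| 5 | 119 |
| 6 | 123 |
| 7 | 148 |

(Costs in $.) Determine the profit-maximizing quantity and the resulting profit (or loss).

Profit at each row (π = 1q − TC): q=0: -87; q=1: -107; q=2: -111; q=3: -113; q=4: -113; q=5: -114; q=6: -117; q=7: -141.
Profit is highest at q = 0. Equivalently, the lowest AVC in the table is 36/6 ≈ $6 at q = 6, and P = $1 falls below it — price never covers variable cost, so the firm shuts down and loses only its fixed cost.

q = 0 (shut down); profit = -$87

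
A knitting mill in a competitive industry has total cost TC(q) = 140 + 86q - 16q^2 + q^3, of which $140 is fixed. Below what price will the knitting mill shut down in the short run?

Short-run supply begins at min AVC. From VC = 86q - 16q^2 + q^3, AVC = 86 - 16q + q^2.
dAVC/dq = -16 + 2q = 0 gives q = 8. min AVC = 86 - 16·8 + 8^2 = 22.
The firm shuts down for any P below $22.

$22 per unit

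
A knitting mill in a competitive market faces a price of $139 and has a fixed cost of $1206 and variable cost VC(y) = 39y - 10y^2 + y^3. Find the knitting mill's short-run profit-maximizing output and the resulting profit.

Profit = -$206 at y = 10

AVC = 39 - 10y + y^2 has its minimum $14 at y = 5; price $139 clears that bar, so the firm operates.
With MC = 39 - 20y + 3y^2, P = MC on the upward-sloping part at y* = 10.
TR = 139·10 = 1390. TC = 1206 + 390 = 1596. Profit = 1390 − 1596 = -$206.
Shutting down would mean losing the fixed cost of $1206, so operating at a loss of $206 is better by $1000.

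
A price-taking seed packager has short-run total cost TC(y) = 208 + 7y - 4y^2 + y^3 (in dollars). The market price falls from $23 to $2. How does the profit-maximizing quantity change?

MC = 7 - 8y + 3y^2; the shutdown threshold is min AVC = $3 (at y = 2).
With P = $23 above the shutdown price, P = MC gives y = 4.
At P = $2 < min AVC = $3, price no longer covers variable cost at any output, so the firm shuts down: y = 0.

Output falls from 4 to 0 (the firm shuts down)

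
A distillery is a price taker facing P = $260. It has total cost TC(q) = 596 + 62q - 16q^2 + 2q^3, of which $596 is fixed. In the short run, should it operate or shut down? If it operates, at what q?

Produce at q = 9

From TC, MC = TC'(q) = 62 - 32q + 6q^2 and AVC = VC/q = 62 - 16q + 2q^2.
AVC hits its minimum where MC = AVC, at q = 4, giving min AVC = 62 - 16·4 + 2·4^2 = $30.
Because $260 ≥ $30, revenue can cover variable cost; the firm operates.
P = MC gives -198 - 32q + 6q^2 = 0, with roots -11/3 and 9. Take the larger (rising MC): q* = 9.
Check: AVC at q = 9 is $80 ≤ P, so revenue covers variable cost.
Profit = P·q − TC = 260·9 − 1316 = $1024.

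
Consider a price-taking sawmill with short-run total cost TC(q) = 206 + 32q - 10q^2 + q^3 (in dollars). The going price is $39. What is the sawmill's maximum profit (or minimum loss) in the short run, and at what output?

AVC = 32 - 10q + q^2 has its minimum $7 at q = 5; price $39 clears that bar, so the firm operates.
With MC = 32 - 20q + 3q^2, P = MC on the upward-sloping part at q* = 7.
TR = 39·7 = 273. TC = 206 + 77 = 283. Profit = 273 − 283 = -$10.
Shutting down would mean losing the fixed cost of $206, so operating at a loss of $10 is better by $196.

Profit = -$10 at q = 7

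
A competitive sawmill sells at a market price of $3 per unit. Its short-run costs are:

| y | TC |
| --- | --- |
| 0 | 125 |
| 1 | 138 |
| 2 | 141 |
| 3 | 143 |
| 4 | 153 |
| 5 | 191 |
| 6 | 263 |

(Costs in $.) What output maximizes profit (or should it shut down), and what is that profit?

y = 0 (shut down); profit = -$125

Compute π = P·y − TC at each output: y=0: -125; y=1: -135; y=2: -135; y=3: -134; y=4: -141; y=5: -176; y=6: -245.
Profit is highest at y = 0. Equivalently, the lowest AVC in the table is 18/3 ≈ $6 at y = 3, and P = $3 falls below it — price never covers variable cost, so the firm shuts down and loses only its fixed cost.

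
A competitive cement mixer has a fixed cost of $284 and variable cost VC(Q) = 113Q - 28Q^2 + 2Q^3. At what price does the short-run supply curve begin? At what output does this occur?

$15 per unit, at Q = 7

Short-run supply begins at min AVC. From VC = 113Q - 28Q^2 + 2Q^3, AVC = 113 - 28Q + 2Q^2.
At the minimum of AVC, MC = AVC. MC = 113 - 56Q + 6Q^2; setting MC = AVC gives 4Q^2 - 28Q = 0, so Q = 7. min AVC = 15.
The firm shuts down for any P below $15.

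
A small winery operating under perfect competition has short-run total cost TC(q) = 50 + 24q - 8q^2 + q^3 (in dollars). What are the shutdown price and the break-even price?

Shutdown price = min AVC. AVC = 24 - 8q + q^2, with vertex at q = 4 and minimum $8.
ATC = 50/q + 24 - 8q + q^2. Setting dATC/dq = −50/q^2 − 8 + 2q = 0 gives q = 5 (since 2·5^3 − 8·5^2 = 50).
min ATC = 50/5 + 24 − 8·5 + 5^2 = $19. That is the break-even price.
For $8 ≤ P < $19 the firm produces at a loss; below $8 it shuts down.

Shutdown price = $8; break-even price = $19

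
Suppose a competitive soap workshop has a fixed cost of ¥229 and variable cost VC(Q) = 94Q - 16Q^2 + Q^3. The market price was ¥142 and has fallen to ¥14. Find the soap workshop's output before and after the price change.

Output falls from 12 to 0 (the firm shuts down)

AVC = 94 - 16Q + Q^2, minimized at Q = 8 where min AVC = ¥30. MC = 94 - 32Q + 3Q^2.
With P = ¥142 above the shutdown price, P = MC gives Q = 12.
At P = ¥14 < min AVC = ¥30, price no longer covers variable cost at any output, so the firm shuts down: Q = 0.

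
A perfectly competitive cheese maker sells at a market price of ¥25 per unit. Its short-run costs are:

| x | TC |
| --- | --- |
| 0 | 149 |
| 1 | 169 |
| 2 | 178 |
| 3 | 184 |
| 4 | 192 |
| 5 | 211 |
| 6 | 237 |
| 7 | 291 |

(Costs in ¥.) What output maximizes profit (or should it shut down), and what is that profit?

x = 5; profit = -¥86

Profit at each row (π = 25x − TC): x=0: -149; x=1: -144; x=2: -128; x=3: -109; x=4: -92; x=5: -86; x=6: -87; x=7: -116.
Profit is maximized at x = 5. AVC there is 62/5 = ¥12.40 ≤ P, so producing beats shutting down (which would give -¥149).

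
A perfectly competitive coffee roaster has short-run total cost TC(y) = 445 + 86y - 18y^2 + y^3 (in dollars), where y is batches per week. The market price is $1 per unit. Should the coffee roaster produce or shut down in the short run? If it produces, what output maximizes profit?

Shut down

From TC, MC = TC'(y) = 86 - 36y + 3y^2 and AVC = VC/y = 86 - 18y + y^2.
The AVC parabola has its vertex at y = 18/2 = 9, where AVC = 86 - 18·9 + 9^2 = $5.
Since P = $1 < min AVC = $5, price fails to cover variable cost at any output.
Best response: produce nothing and absorb the $445 fixed cost.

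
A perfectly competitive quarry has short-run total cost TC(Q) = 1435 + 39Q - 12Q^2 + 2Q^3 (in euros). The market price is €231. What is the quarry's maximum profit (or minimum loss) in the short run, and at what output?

Profit = -€155 at Q = 8

AVC = 39 - 12Q + 2Q^2 has its minimum €21 at Q = 3; price €231 clears that bar, so the firm operates.
With MC = 39 - 24Q + 6Q^2, P = MC on the upward-sloping part at Q* = 8.
TR = 231·8 = 1848. TC = 1435 + 568 = 2003. Profit = 1848 − 2003 = -€155.
Shutting down would mean losing the fixed cost of €1435, so operating at a loss of €155 is better by €1280.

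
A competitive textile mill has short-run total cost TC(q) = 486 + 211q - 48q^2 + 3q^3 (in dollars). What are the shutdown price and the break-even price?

Shutdown price = min AVC. AVC = 211 - 48q + 3q^2, with vertex at q = 8 and minimum $19.
ATC = 486/q + 211 - 48q + 3q^2. Setting dATC/dq = −486/q^2 − 48 + 6q = 0 gives q = 9 (since 6·9^3 − 48·9^2 = 486).
min ATC = 486/9 + 211 − 48·9 + 3·9^2 = $76. That is the break-even price.
Between these two prices the firm operates at a loss; above $76 it earns a profit.

Shutdown price = $19; break-even price = $76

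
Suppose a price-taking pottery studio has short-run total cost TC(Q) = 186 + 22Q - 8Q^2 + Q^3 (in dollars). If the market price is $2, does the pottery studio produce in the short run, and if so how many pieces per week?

Shut down

Variable cost is VC = 22Q - 8Q^2 + Q^3, so AVC = VC/Q = 22 - 8Q + Q^2 and MC = dTC/dQ = 22 - 16Q + 3Q^2.
AVC is minimized where dAVC/dQ = -8 + 2Q = 0, at Q = 4; min AVC = 22 - 8·4 + 4^2 = $6.
Since P = $2 < min AVC = $6, price fails to cover variable cost at any output.
The firm minimizes its loss by shutting down and losing only its fixed cost of $186.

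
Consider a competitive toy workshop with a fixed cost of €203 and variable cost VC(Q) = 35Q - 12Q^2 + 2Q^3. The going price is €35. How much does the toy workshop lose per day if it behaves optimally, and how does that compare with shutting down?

AVC = 35 - 12Q + 2Q^2 has its minimum €17 at Q = 3; price €35 clears that bar, so the firm operates.
With MC = 35 - 24Q + 6Q^2, P = MC on the upward-sloping part at Q* = 4.
TR = 35·4 = 140. TC = 203 + 76 = 279. Profit = 140 − 279 = -€139.
By producing, the firm covers all variable cost plus €64 of fixed cost; shutting down would lose the full €203.

Profit = -€139 at Q = 4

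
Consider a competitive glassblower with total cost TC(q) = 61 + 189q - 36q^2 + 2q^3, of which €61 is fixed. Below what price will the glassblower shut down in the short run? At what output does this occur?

Short-run supply begins at min AVC. From VC = 189q - 36q^2 + 2q^3, AVC = 189 - 36q + 2q^2.
At the minimum of AVC, MC = AVC. MC = 189 - 72q + 6q^2; setting MC = AVC gives 4q^2 - 36q = 0, so q = 9. min AVC = 27.
The firm shuts down for any P below €27.

€27 per unit, at q = 9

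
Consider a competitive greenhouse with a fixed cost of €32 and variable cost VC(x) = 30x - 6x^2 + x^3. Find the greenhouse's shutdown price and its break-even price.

Shutdown price = €21; break-even price = €30

Shutdown price = min AVC. AVC = 30 - 6x + x^2, with vertex at x = 3 and minimum €21.
ATC = 32/x + 30 - 6x + x^2. Setting dATC/dx = −32/x^2 − 6 + 2x = 0 gives x = 4 (since 2·4^3 − 6·4^2 = 32).
min ATC = 32/4 + 30 − 6·4 + 4^2 = €30. That is the break-even price.
Between these two prices the firm operates at a loss; above €30 it earns a profit.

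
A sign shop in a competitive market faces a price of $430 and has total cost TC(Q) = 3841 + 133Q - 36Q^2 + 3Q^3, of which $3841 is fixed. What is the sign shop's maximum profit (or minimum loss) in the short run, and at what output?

AVC = 133 - 36Q + 3Q^2 has its minimum $25 at Q = 6; price $430 clears that bar, so the firm operates.
With MC = 133 - 72Q + 9Q^2, P = MC on the upward-sloping part at Q* = 11.
TR = 430·11 = 4730. TC = 3841 + 1100 = 4941. Profit = 4730 − 4941 = -$211.
By producing, the firm covers all variable cost plus $3630 of fixed cost; shutting down would lose the full $3841.

Profit = -$211 at Q = 11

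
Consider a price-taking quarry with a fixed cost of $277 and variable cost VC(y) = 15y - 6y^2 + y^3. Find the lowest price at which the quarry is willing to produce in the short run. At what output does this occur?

The firm shuts down when price falls below the minimum of average variable cost. AVC = VC/y = 15 - 6y + y^2.
dAVC/dy = -6 + 2y = 0 gives y = 3. min AVC = 15 - 6·3 + 3^2 = 6.
So the shutdown price is $6.

$6 per unit, at y = 3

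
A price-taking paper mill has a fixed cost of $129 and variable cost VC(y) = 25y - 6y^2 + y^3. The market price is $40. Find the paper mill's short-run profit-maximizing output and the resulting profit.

Profit = -$29 at y = 5

AVC = 25 - 6y + y^2; min AVC = $16 at y = 3. Since P = $40 ≥ min AVC, the firm produces.
MC = 25 - 12y + 3y^2. Setting P = MC and taking the root on the rising branch gives y* = 5.
TR = 40·5 = 200. TC = 129 + 100 = 229. Profit = 200 − 229 = -$29.
That loss of $29 beats the $129 the firm would lose by shutting down; producing recovers $100 of fixed cost.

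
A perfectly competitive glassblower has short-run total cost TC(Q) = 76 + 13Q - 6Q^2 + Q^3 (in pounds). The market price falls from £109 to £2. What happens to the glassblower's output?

Output falls from 8 to 0 (the firm shuts down)

AVC = 13 - 6Q + Q^2, minimized at Q = 3 where min AVC = £4. MC = 13 - 12Q + 3Q^2.
At P = £109 ≥ min AVC, set P = MC on the rising branch: Q = 8.
At P = £2 < min AVC = £4, price no longer covers variable cost at any output, so the firm shuts down: Q = 0.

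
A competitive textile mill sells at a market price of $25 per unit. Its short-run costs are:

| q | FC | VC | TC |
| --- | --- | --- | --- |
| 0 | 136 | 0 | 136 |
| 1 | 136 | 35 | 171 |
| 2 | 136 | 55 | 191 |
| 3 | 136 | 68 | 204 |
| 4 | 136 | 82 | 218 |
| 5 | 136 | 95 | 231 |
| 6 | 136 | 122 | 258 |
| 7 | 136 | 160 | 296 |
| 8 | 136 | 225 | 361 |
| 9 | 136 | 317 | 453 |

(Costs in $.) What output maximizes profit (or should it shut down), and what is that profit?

q = 5; profit = -$106

Compute π = P·q − TC at each output: q=0: -136; q=1: -146; q=2: -141; q=3: -129; q=4: -118; q=5: -106; q=6: -108; q=7: -121; q=8: -161; q=9: -228.
Profit is maximized at q = 5. AVC there is 95/5 = $19 ≤ P, so producing beats shutting down (which would give -$136).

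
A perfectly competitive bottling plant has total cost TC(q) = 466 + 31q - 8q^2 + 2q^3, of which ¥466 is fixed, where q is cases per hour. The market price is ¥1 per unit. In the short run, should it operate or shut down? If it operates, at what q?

Shut down

From TC, MC = TC'(q) = 31 - 16q + 6q^2 and AVC = VC/q = 31 - 8q + 2q^2.
AVC is minimized where dAVC/dq = -8 + 4q = 0, at q = 2; min AVC = 31 - 8·2 + 2·2^2 = ¥23.
P = ¥1 lies below min AVC = ¥23; no output level covers variable cost.
Shutting down limits the loss to fixed cost, ¥466.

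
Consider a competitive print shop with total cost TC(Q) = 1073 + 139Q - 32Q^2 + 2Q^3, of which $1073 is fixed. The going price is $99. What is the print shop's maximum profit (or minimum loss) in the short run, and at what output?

Profit = -$273 at Q = 10

AVC = 139 - 32Q + 2Q^2 has its minimum $11 at Q = 8; price $99 clears that bar, so the firm operates.
MC = 139 - 64Q + 6Q^2. Setting P = MC and taking the root on the rising branch gives Q* = 10.
TR = 99·10 = 990. TC = 1073 + 190 = 1263. Profit = 990 − 1263 = -$273.
By producing, the firm covers all variable cost plus $800 of fixed cost; shutting down would lose the full $1073.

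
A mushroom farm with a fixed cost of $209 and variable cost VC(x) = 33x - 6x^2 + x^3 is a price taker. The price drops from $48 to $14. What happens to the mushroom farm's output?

Output falls from 5 to 0 (the firm shuts down)

AVC = 33 - 6x + x^2, minimized at x = 3 where min AVC = $24. MC = 33 - 12x + 3x^2.
At P = $48 ≥ min AVC, set P = MC on the rising branch: x = 5.
At P = $14 < min AVC = $24, price no longer covers variable cost at any output, so the firm shuts down: x = 0.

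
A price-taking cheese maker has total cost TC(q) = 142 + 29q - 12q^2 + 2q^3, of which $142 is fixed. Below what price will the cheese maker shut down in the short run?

$11 per unit

The shutdown price is the minimum of AVC. VC = 29q - 12q^2 + 2q^3, so AVC = 29 - 12q + 2q^2.
dAVC/dq = -12 + 4q = 0 gives q = 3. min AVC = 29 - 12·3 + 2·3^2 = 11.
For P < $11 the firm produces nothing.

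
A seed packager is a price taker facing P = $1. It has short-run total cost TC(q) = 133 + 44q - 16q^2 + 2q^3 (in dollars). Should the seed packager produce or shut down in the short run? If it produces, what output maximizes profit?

Shut down

Variable cost is VC = 44q - 16q^2 + 2q^3, so AVC = VC/q = 44 - 16q + 2q^2 and MC = dTC/dq = 44 - 32q + 6q^2.
The AVC parabola has its vertex at q = 16/4 = 4, where AVC = 44 - 16·4 + 2·4^2 = $12.
Since P = $1 < min AVC = $12, price fails to cover variable cost at any output.
The firm minimizes its loss by shutting down and losing only its fixed cost of $133.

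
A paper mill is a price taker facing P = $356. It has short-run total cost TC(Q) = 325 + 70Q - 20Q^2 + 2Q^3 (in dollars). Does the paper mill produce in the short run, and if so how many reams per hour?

Strip out fixed cost: VC = 70Q - 20Q^2 + 2Q^3. Then AVC = 70 - 20Q + 2Q^2 and MC = 70 - 40Q + 6Q^2.
AVC is minimized where dAVC/dQ = -20 + 4Q = 0, at Q = 5; min AVC = 70 - 20·5 + 2·5^2 = $20.
Since P = $356 ≥ min AVC = $20, price covers variable cost and the firm should produce.
Set P = MC: 356 = 70 - 40Q + 6Q^2 → -286 - 40Q + 6Q^2 = 0. The roots are Q = -13/3 and Q = 11; the profit-maximizing output is on the rising part of MC, so Q* = 11.
Check: AVC at Q = 11 is $92 ≤ P, so revenue covers variable cost.
Profit = P·Q − TC = 356·11 − 1337 = $2579.

Produce at Q = 11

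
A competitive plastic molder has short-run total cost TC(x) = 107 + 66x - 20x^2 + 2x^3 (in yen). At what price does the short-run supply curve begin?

The shutdown price is the minimum of AVC. VC = 66x - 20x^2 + 2x^3, so AVC = 66 - 20x + 2x^2.
At the minimum of AVC, MC = AVC. MC = 66 - 40x + 6x^2; setting MC = AVC gives 4x^2 - 20x = 0, so x = 5. min AVC = 16.
For P < ¥16 the firm produces nothing.

¥16 per unit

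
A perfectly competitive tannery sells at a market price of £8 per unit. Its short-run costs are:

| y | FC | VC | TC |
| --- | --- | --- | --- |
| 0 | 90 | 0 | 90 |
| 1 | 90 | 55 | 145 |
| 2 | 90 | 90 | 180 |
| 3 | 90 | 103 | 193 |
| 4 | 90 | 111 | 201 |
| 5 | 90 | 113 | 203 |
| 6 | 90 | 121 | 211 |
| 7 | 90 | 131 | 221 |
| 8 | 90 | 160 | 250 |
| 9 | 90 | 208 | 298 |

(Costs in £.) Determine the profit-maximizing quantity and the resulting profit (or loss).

Compute π = P·y − TC at each output: y=0: -90; y=1: -137; y=2: -164; y=3: -169; y=4: -169; y=5: -163; y=6: -163; y=7: -165; y=8: -186; y=9: -226.
Profit is highest at y = 0. Equivalently, the lowest AVC in the table is 131/7 ≈ £18.71 at y = 7, and P = £8 falls below it — price never covers variable cost, so the firm shuts down and loses only its fixed cost.

y = 0 (shut down); profit = -£90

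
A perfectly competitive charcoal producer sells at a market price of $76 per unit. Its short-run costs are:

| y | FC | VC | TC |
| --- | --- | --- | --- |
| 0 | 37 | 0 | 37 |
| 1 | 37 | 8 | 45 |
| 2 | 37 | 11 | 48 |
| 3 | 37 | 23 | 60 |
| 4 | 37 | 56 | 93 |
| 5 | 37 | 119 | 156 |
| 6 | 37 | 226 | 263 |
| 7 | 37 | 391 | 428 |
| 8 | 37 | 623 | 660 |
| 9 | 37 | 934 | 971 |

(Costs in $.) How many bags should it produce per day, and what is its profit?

Tabulate TR − TC: y=0: -37; y=1: 31; y=2: 104; y=3: 168; y=4: 211; y=5: 224; y=6: 193; y=7: 104; y=8: -52; y=9: -287.
Profit is maximized at y = 5. AVC there is 119/5 = $23.80 ≤ P, so producing beats shutting down (which would give -$37).

y = 5; profit = $224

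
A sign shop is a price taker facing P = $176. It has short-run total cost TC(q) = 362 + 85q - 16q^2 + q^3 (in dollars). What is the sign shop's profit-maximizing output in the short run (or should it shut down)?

Produce at q = 13

Variable cost is VC = 85q - 16q^2 + q^3, so AVC = VC/q = 85 - 16q + q^2 and MC = dTC/dq = 85 - 32q + 3q^2.
AVC hits its minimum where MC = AVC, at q = 8, giving min AVC = 85 - 16·8 + 8^2 = $21.
P = $176 exceeds min AVC = $21, so the firm stays open.
Solving P = MC: -91 - 32q + 3q^2 = 0 ⇒ q = -7/3 or 13. On the upward-sloping branch, q* = 13.
Check: AVC at q = 13 is $46 ≤ P, so revenue covers variable cost.
Profit = P·q − TC = 176·13 − 960 = $1328.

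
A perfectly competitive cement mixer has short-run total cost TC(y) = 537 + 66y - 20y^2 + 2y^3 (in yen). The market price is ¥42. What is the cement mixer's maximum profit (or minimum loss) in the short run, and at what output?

AVC = 66 - 20y + 2y^2 has its minimum ¥16 at y = 5; price ¥42 clears that bar, so the firm operates.
MC = 66 - 40y + 6y^2. Setting P = MC and taking the root on the rising branch gives y* = 6.
TR = 42·6 = 252. TC = 537 + 108 = 645. Profit = 252 − 645 = -¥393.
Shutting down would mean losing the fixed cost of ¥537, so operating at a loss of ¥393 is better by ¥144.

Profit = -¥393 at y = 6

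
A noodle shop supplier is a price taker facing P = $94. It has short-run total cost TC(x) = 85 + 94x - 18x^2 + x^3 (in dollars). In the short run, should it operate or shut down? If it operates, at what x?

Variable cost is VC = 94x - 18x^2 + x^3, so AVC = VC/x = 94 - 18x + x^2 and MC = dTC/dx = 94 - 36x + 3x^2.
AVC hits its minimum where MC = AVC, at x = 9, giving min AVC = 94 - 18·9 + 9^2 = $13.
P = $94 exceeds min AVC = $13, so the firm stays open.
Set P = MC: 94 = 94 - 36x + 3x^2 → -36x + 3x^2 = 0. The roots are x = 0 and x = 12; the profit-maximizing output is on the rising part of MC, so x* = 12.
Check: AVC at x = 12 is $22 ≤ P, so revenue covers variable cost.
Profit = P·x − TC = 94·12 − 349 = $779.

Produce at x = 12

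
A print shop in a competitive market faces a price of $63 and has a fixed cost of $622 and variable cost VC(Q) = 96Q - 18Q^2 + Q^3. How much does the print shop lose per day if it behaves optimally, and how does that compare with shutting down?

Profit = -$138 at Q = 11

AVC = 96 - 18Q + Q^2 has its minimum $15 at Q = 9; price $63 clears that bar, so the firm operates.
MC = 96 - 36Q + 3Q^2. Setting P = MC and taking the root on the rising branch gives Q* = 11.
TR = 63·11 = 693. TC = 622 + 209 = 831. Profit = 693 − 831 = -$138.
That loss of $138 beats the $622 the firm would lose by shutting down; producing recovers $484 of fixed cost.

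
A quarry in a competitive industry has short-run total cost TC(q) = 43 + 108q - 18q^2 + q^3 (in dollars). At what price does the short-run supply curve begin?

$27 per unit

Short-run supply begins at min AVC. From VC = 108q - 18q^2 + q^3, AVC = 108 - 18q + q^2.
dAVC/dq = -18 + 2q = 0 gives q = 9. min AVC = 108 - 18·9 + 9^2 = 27.
So the shutdown price is $27.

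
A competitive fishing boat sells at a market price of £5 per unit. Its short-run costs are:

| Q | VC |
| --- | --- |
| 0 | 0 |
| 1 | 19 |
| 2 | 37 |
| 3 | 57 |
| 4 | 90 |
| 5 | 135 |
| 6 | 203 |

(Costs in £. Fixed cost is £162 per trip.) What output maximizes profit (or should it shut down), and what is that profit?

Profit at each row (π = 5Q − TC): Q=0: -162; Q=1: -176; Q=2: -189; Q=3: -204; Q=4: -232; Q=5: -272; Q=6: -335.
Profit is highest at Q = 0. Equivalently, the lowest AVC in the table is 37/2 ≈ £18.50 at Q = 2, and P = £5 falls below it — price never covers variable cost, so the firm shuts down and loses only its fixed cost.

Q = 0 (shut down); profit = -£162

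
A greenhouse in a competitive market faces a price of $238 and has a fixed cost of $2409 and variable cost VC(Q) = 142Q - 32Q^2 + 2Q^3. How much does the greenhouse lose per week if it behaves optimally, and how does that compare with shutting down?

AVC = 142 - 32Q + 2Q^2 has its minimum $14 at Q = 8; price $238 clears that bar, so the firm operates.
With MC = 142 - 64Q + 6Q^2, P = MC on the upward-sloping part at Q* = 12.
TR = 238·12 = 2856. TC = 2409 + 552 = 2961. Profit = 2856 − 2961 = -$105.
Shutting down would mean losing the fixed cost of $2409, so operating at a loss of $105 is better by $2304.

Profit = -$105 at Q = 12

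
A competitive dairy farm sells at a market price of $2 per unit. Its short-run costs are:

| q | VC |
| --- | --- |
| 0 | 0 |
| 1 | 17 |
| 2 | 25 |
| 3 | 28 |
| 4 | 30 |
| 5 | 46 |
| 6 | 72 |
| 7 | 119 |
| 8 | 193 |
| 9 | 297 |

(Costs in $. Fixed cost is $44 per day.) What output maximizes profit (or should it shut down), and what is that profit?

q = 0 (shut down); profit = -$44

Profit at each row (π = 2q − TC): q=0: -44; q=1: -59; q=2: -65; q=3: -66; q=4: -66; q=5: -80; q=6: -104; q=7: -149; q=8: -221; q=9: -323.
Profit is highest at q = 0. Equivalently, the lowest AVC in the table is 30/4 ≈ $7.50 at q = 4, and P = $2 falls below it — price never covers variable cost, so the firm shuts down and loses only its fixed cost.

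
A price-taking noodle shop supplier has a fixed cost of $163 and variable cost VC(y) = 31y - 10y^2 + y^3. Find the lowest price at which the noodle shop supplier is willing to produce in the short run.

$6 per unit

The shutdown price is the minimum of AVC. VC = 31y - 10y^2 + y^3, so AVC = 31 - 10y + y^2.
At the minimum of AVC, MC = AVC. MC = 31 - 20y + 3y^2; setting MC = AVC gives 2y^2 - 10y = 0, so y = 5. min AVC = 6.
For P < $6 the firm produces nothing.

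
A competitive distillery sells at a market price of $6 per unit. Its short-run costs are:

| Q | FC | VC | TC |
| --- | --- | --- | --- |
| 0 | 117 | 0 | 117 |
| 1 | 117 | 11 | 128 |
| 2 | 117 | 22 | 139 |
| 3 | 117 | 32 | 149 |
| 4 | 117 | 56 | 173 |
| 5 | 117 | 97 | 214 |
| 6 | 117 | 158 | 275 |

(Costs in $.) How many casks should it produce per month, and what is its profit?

Compute π = P·Q − TC at each output: Q=0: -117; Q=1: -122; Q=2: -127; Q=3: -131; Q=4: -149; Q=5: -184; Q=6: -239.
Profit is highest at Q = 0. Equivalently, the lowest AVC in the table is 32/3 ≈ $10.67 at Q = 3, and P = $6 falls below it — price never covers variable cost, so the firm shuts down and loses only its fixed cost.

Q = 0 (shut down); profit = -$117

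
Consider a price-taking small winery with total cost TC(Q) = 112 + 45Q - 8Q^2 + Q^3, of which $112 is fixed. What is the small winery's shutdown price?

The shutdown price is the minimum of AVC. VC = 45Q - 8Q^2 + Q^3, so AVC = 45 - 8Q + Q^2.
dAVC/dQ = -8 + 2Q = 0 gives Q = 4. min AVC = 45 - 8·4 + 4^2 = 29.
So the shutdown price is $29.

$29 per unit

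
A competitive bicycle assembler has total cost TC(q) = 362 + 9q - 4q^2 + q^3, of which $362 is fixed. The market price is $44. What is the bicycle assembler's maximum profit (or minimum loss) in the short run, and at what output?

AVC = 9 - 4q + q^2; min AVC = $5 at q = 2. Since P = $44 ≥ min AVC, the firm produces.
MC = 9 - 8q + 3q^2. Setting P = MC and taking the root on the rising branch gives q* = 5.
TR = 44·5 = 220. TC = 362 + 70 = 432. Profit = 220 − 432 = -$212.
By producing, the firm covers all variable cost plus $150 of fixed cost; shutting down would lose the full $362.

Profit = -$212 at q = 5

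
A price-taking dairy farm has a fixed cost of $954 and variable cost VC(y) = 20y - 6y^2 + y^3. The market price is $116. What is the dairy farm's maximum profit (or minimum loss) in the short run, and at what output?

Profit = -$314 at y = 8

AVC = 20 - 6y + y^2 has its minimum $11 at y = 3; price $116 clears that bar, so the firm operates.
MC = 20 - 12y + 3y^2. Setting P = MC and taking the root on the rising branch gives y* = 8.
TR = 116·8 = 928. TC = 954 + 288 = 1242. Profit = 928 − 1242 = -$314.
That loss of $314 beats the $954 the firm would lose by shutting down; producing recovers $640 of fixed cost.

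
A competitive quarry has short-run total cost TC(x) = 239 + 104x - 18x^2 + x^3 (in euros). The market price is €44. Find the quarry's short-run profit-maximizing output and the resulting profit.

Profit = -€39 at x = 10

AVC = 104 - 18x + x^2; min AVC = €23 at x = 9. Since P = €44 ≥ min AVC, the firm produces.
With MC = 104 - 36x + 3x^2, P = MC on the upward-sloping part at x* = 10.
TR = 44·10 = 440. TC = 239 + 240 = 479. Profit = 440 − 479 = -€39.
By producing, the firm covers all variable cost plus €200 of fixed cost; shutting down would lose the full €239.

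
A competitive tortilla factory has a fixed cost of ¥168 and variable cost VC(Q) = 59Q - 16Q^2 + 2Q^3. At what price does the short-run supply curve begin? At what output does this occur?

¥27 per unit, at Q = 4

Short-run supply begins at min AVC. From VC = 59Q - 16Q^2 + 2Q^3, AVC = 59 - 16Q + 2Q^2.
At the minimum of AVC, MC = AVC. MC = 59 - 32Q + 6Q^2; setting MC = AVC gives 4Q^2 - 16Q = 0, so Q = 4. min AVC = 27.
For P < ¥27 the firm produces nothing.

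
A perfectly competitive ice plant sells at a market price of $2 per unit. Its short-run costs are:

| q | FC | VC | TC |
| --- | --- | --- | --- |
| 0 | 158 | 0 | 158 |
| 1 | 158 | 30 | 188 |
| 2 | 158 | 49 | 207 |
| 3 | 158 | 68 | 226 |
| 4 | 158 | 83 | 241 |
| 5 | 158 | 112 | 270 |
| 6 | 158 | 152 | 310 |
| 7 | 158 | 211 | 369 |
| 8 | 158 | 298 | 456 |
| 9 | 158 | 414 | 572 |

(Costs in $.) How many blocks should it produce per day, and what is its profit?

q = 0 (shut down); profit = -$158

Compute π = P·q − TC at each output: q=0: -158; q=1: -186; q=2: -203; q=3: -220; q=4: -233; q=5: -260; q=6: -298; q=7: -355; q=8: -440; q=9: -554.
Profit is highest at q = 0. Equivalently, the lowest AVC in the table is 83/4 ≈ $20.75 at q = 4, and P = $2 falls below it — price never covers variable cost, so the firm shuts down and loses only its fixed cost.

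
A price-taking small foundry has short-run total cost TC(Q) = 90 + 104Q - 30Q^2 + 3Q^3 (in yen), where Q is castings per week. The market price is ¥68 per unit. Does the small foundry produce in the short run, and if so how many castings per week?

Strip out fixed cost: VC = 104Q - 30Q^2 + 3Q^3. Then AVC = 104 - 30Q + 3Q^2 and MC = 104 - 60Q + 9Q^2.
AVC hits its minimum where MC = AVC, at Q = 5, giving min AVC = 104 - 30·5 + 3·5^2 = ¥29.
Since P = ¥68 ≥ min AVC = ¥29, price covers variable cost and the firm should produce.
P = MC gives 36 - 60Q + 9Q^2 = 0, with roots 2/3 and 6. Take the larger (rising MC): Q* = 6.
Check: AVC at Q = 6 is ¥32 ≤ P, so revenue covers variable cost.
Profit = P·Q − TC = 68·6 − 282 = ¥126.

Produce at Q = 6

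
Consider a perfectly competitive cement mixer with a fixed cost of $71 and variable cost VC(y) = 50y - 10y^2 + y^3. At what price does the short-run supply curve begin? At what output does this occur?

Short-run supply begins at min AVC. From VC = 50y - 10y^2 + y^3, AVC = 50 - 10y + y^2.
At the minimum of AVC, MC = AVC. MC = 50 - 20y + 3y^2; setting MC = AVC gives 2y^2 - 10y = 0, so y = 5. min AVC = 25.
So the shutdown price is $25.

$25 per unit, at y = 5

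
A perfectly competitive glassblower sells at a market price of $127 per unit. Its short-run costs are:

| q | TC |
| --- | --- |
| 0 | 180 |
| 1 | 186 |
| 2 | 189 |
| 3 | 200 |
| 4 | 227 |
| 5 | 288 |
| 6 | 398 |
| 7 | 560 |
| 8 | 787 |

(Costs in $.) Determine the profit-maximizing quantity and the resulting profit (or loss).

Compute π = P·q − TC at each output: q=0: -180; q=1: -59; q=2: 65; q=3: 181; q=4: 281; q=5: 347; q=6: 364; q=7: 329; q=8: 229.
Profit is maximized at q = 6. AVC there is 218/6 = $36.33 ≤ P, so producing beats shutting down (which would give -$180).

q = 6; profit = $364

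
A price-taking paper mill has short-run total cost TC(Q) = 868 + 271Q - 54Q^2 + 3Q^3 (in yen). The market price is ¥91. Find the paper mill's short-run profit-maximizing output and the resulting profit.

AVC = 271 - 54Q + 3Q^2 has its minimum ¥28 at Q = 9; price ¥91 clears that bar, so the firm operates.
MC = 271 - 108Q + 9Q^2. Setting P = MC and taking the root on the rising branch gives Q* = 10.
TR = 91·10 = 910. TC = 868 + 310 = 1178. Profit = 910 − 1178 = -¥268.
That loss of ¥268 beats the ¥868 the firm would lose by shutting down; producing recovers ¥600 of fixed cost.

Profit = -¥268 at Q = 10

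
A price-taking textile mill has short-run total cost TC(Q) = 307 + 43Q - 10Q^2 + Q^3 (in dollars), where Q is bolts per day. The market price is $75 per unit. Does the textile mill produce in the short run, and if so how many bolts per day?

From TC, MC = TC'(Q) = 43 - 20Q + 3Q^2 and AVC = VC/Q = 43 - 10Q + Q^2.
AVC is minimized where dAVC/dQ = -10 + 2Q = 0, at Q = 5; min AVC = 43 - 10·5 + 5^2 = $18.
Since P = $75 ≥ min AVC = $18, price covers variable cost and the firm should produce.
Solving P = MC: -32 - 20Q + 3Q^2 = 0 ⇒ Q = -4/3 or 8. On the upward-sloping branch, Q* = 8.
Check: AVC at Q = 8 is $27 ≤ P, so revenue covers variable cost.
Profit = P·Q − TC = 75·8 − 523 = $77.

Produce at Q = 8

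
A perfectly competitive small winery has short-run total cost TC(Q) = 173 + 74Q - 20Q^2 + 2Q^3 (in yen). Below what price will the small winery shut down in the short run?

¥24 per unit

The firm shuts down when price falls below the minimum of average variable cost. AVC = VC/Q = 74 - 20Q + 2Q^2.
dAVC/dQ = -20 + 4Q = 0 gives Q = 5. min AVC = 74 - 20·5 + 2·5^2 = 24.
For P < ¥24 the firm produces nothing.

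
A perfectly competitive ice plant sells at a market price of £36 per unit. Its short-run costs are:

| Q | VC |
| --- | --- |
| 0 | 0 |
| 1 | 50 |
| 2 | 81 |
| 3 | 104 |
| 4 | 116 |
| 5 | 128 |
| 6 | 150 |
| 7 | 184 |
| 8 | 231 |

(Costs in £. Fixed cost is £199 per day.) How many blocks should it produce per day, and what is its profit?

Q = 7; profit = -£131

Compute π = P·Q − TC at each output: Q=0: -199; Q=1: -213; Q=2: -208; Q=3: -195; Q=4: -171; Q=5: -147; Q=6: -133; Q=7: -131; Q=8: -142.
Profit is maximized at Q = 7. AVC there is 184/7 = £26.29 ≤ P, so producing beats shutting down (which would give -£199).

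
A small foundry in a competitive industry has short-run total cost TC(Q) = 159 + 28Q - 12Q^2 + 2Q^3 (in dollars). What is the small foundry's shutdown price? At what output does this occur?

$10 per unit, at Q = 3

The shutdown price is the minimum of AVC. VC = 28Q - 12Q^2 + 2Q^3, so AVC = 28 - 12Q + 2Q^2.
dAVC/dQ = -12 + 4Q = 0 gives Q = 3. min AVC = 28 - 12·3 + 2·3^2 = 10.
So the shutdown price is $10.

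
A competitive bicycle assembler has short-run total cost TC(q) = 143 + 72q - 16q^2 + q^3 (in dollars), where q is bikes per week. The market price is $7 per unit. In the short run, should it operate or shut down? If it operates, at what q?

Shut down

Strip out fixed cost: VC = 72q - 16q^2 + q^3. Then AVC = 72 - 16q + q^2 and MC = 72 - 32q + 3q^2.
The AVC parabola has its vertex at q = 16/2 = 8, where AVC = 72 - 16·8 + 8^2 = $8.
With P < min AVC ($7 < $8), every unit sold adds to the loss.
The firm minimizes its loss by shutting down and losing only its fixed cost of $143.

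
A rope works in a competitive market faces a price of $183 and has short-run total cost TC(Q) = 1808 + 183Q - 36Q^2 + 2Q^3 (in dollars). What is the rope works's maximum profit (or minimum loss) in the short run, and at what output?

Profit = -$80 at Q = 12

AVC = 183 - 36Q + 2Q^2; min AVC = $21 at Q = 9. Since P = $183 ≥ min AVC, the firm produces.
With MC = 183 - 72Q + 6Q^2, P = MC on the upward-sloping part at Q* = 12.
TR = 183·12 = 2196. TC = 1808 + 468 = 2276. Profit = 2196 − 2276 = -$80.
Shutting down would mean losing the fixed cost of $1808, so operating at a loss of $80 is better by $1728.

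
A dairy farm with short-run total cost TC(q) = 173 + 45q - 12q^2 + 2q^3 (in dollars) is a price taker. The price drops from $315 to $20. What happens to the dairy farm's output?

AVC = 45 - 12q + 2q^2, minimized at q = 3 where min AVC = $27. MC = 45 - 24q + 6q^2.
With P = $315 above the shutdown price, P = MC gives q = 9.
At P = $20 < min AVC = $27, price no longer covers variable cost at any output, so the firm shuts down: q = 0.

Output falls from 9 to 0 (the firm shuts down)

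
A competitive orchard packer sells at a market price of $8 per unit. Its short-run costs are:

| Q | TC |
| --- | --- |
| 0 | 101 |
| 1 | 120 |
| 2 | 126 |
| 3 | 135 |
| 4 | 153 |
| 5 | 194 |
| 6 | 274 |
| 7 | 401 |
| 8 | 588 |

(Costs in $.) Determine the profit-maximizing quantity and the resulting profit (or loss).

Compute π = P·Q − TC at each output: Q=0: -101; Q=1: -112; Q=2: -110; Q=3: -111; Q=4: -121; Q=5: -154; Q=6: -226; Q=7: -345; Q=8: -524.
Profit is highest at Q = 0. Equivalently, the lowest AVC in the table is 34/3 ≈ $11.33 at Q = 3, and P = $8 falls below it — price never covers variable cost, so the firm shuts down and loses only its fixed cost.

Q = 0 (shut down); profit = -$101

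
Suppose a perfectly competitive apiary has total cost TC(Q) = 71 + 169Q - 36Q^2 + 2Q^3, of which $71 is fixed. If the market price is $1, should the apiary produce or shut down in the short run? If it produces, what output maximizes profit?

Shut down

Variable cost is VC = 169Q - 36Q^2 + 2Q^3, so AVC = VC/Q = 169 - 36Q + 2Q^2 and MC = dTC/dQ = 169 - 72Q + 6Q^2.
The AVC parabola has its vertex at Q = 36/4 = 9, where AVC = 169 - 36·9 + 2·9^2 = $7.
P = $1 lies below min AVC = $7; no output level covers variable cost.
Best response: produce nothing and absorb the $71 fixed cost.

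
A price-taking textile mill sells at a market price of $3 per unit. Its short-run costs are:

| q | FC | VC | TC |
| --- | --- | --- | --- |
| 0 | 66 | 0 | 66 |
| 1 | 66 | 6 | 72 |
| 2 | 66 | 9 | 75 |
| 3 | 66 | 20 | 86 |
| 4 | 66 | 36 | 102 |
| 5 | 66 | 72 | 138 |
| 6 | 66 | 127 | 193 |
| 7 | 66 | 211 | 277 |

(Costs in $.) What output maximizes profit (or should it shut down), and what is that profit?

Tabulate TR − TC: q=0: -66; q=1: -69; q=2: -69; q=3: -77; q=4: -90; q=5: -123; q=6: -175; q=7: -256.
Profit is highest at q = 0. Equivalently, the lowest AVC in the table is 9/2 ≈ $4.50 at q = 2, and P = $3 falls below it — price never covers variable cost, so the firm shuts down and loses only its fixed cost.

q = 0 (shut down); profit = -$66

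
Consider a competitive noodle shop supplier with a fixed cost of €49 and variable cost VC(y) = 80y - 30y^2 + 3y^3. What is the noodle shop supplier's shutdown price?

€5 per unit

The shutdown price is the minimum of AVC. VC = 80y - 30y^2 + 3y^3, so AVC = 80 - 30y + 3y^2.
dAVC/dy = -30 + 6y = 0 gives y = 5. min AVC = 80 - 30·5 + 3·5^2 = 5.
So the shutdown price is €5.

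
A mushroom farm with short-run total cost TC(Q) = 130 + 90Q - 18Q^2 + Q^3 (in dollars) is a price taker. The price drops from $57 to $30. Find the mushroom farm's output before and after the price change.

Output falls from 11 to 10

AVC = 90 - 18Q + Q^2, minimized at Q = 9 where min AVC = $9. MC = 90 - 36Q + 3Q^2.
At P = $57 ≥ min AVC, set P = MC on the rising branch: Q = 11.
At P = $30 ≥ min AVC, set P = MC: Q = 10. The firm stays open but cuts output.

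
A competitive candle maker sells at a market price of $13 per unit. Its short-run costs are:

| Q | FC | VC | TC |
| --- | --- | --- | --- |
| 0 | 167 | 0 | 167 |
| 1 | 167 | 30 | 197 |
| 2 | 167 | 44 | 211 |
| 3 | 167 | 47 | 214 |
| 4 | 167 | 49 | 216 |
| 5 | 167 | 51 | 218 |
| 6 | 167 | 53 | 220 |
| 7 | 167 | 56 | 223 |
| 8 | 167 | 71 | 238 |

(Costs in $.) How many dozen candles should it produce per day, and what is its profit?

Q = 7; profit = -$132

Tabulate TR − TC: Q=0: -167; Q=1: -184; Q=2: -185; Q=3: -175; Q=4: -164; Q=5: -153; Q=6: -142; Q=7: -132; Q=8: -134.
Profit is maximized at Q = 7. AVC there is 56/7 = $8 ≤ P, so producing beats shutting down (which would give -$167).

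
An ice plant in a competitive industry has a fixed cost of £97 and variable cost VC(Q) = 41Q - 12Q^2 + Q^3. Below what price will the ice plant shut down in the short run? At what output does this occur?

£5 per unit, at Q = 6

The shutdown price is the minimum of AVC. VC = 41Q - 12Q^2 + Q^3, so AVC = 41 - 12Q + Q^2.
At the minimum of AVC, MC = AVC. MC = 41 - 24Q + 3Q^2; setting MC = AVC gives 2Q^2 - 12Q = 0, so Q = 6. min AVC = 5.
For P < £5 the firm produces nothing.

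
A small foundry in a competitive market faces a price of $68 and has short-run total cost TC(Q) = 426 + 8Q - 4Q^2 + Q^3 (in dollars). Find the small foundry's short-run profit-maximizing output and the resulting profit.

AVC = 8 - 4Q + Q^2 has its minimum $4 at Q = 2; price $68 clears that bar, so the firm operates.
With MC = 8 - 8Q + 3Q^2, P = MC on the upward-sloping part at Q* = 6.
TR = 68·6 = 408. TC = 426 + 120 = 546. Profit = 408 − 546 = -$138.
Shutting down would mean losing the fixed cost of $426, so operating at a loss of $138 is better by $288.

Profit = -$138 at Q = 6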